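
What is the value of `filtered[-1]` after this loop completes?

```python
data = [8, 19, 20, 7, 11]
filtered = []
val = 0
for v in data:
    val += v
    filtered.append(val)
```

Let's trace through this code step by step.

Initialize: data = [8, 19, 20, 7, 11]
Initialize: filtered = []
Initialize: val = 0
Entering loop: for v in data:
After iteration 1: v = 8, filtered = [8], val = 8
After iteration 2: v = 19, filtered = [8, 27], val = 27
After iteration 3: v = 20, filtered = [8, 27, 47], val = 47
After iteration 4: v = 7, filtered = [8, 27, 47, 54], val = 54
After iteration 5: v = 11, filtered = [8, 27, 47, 54, 65], val = 65
Loop ends.
filtered[-1] = 65

Final answer: 65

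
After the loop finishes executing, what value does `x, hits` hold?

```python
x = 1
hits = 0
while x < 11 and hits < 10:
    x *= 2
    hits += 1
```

Let's trace through this code step by step.

Initialize: x = 1
Initialize: hits = 0
Entering loop: while x < 11 and hits < 10:
After iteration 1: x = 2, hits = 1
After iteration 2: x = 4, hits = 2
After iteration 3: x = 8, hits = 3
After iteration 4: x = 16, hits = 4
Loop ends.

Final answer: 16, 4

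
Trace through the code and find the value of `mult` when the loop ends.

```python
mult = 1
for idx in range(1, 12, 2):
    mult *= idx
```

Let's trace through this code step by step.

Initialize: mult = 1
Entering loop: for idx in range(1, 12, 2):
After iteration 1: idx = 1, mult = 1
After iteration 2: idx = 3, mult = 3
After iteration 3: idx = 5, mult = 15
After iteration 4: idx = 7, mult = 105
After iteration 5: idx = 9, mult = 945
After iteration 6: idx = 11, mult = 10395
Loop ends.

Final answer: 10395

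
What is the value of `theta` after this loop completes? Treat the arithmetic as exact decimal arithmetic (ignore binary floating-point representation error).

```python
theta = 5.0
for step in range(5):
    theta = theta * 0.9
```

Let's trace through this code step by step.

Initialize: theta = 5.0
Entering loop: for step in range(5):
After iteration 1: step = 0, theta = 4.5
After iteration 2: step = 1, theta = 4.05
After iteration 3: step = 2, theta = 3.645
After iteration 4: step = 3, theta = 3.2805
After iteration 5: step = 4, theta = 2.95245
Loop ends.

Final answer: 2.95245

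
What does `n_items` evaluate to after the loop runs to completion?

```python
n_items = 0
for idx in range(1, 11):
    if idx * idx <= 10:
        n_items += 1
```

Let's trace through this code step by step.

Initialize: n_items = 0
Entering loop: for idx in range(1, 11):
After iteration 1: idx = 1, n_items = 1
After iteration 2: idx = 2, n_items = 2
After iteration 3: idx = 3, n_items = 3
After iteration 4: idx = 4, n_items = 3
After iteration 5: idx = 5, n_items = 3
After iteration 6: idx = 6, n_items = 3
After iteration 7: idx = 7, n_items = 3
After iteration 8: idx = 8, n_items = 3
After iteration 9: idx = 9, n_items = 3
After iteration 10: idx = 10, n_items = 3
Loop ends.

Final answer: 3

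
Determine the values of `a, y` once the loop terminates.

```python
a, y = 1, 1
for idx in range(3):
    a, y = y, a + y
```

Let's trace through this code step by step.

Initialize: a = 1
Initialize: y = 1
Entering loop: for idx in range(3):
After iteration 1: idx = 0, a = 1, y = 2
After iteration 2: idx = 1, a = 2, y = 3
After iteration 3: idx = 2, a = 3, y = 5
Loop ends.

Final answer: 3, 5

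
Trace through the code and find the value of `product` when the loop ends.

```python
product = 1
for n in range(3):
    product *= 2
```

Let's trace through this code step by step.

Initialize: product = 1
Entering loop: for n in range(3):
After iteration 1: n = 0, product = 2
After iteration 2: n = 1, product = 4
After iteration 3: n = 2, product = 8
Loop ends.

Final answer: 8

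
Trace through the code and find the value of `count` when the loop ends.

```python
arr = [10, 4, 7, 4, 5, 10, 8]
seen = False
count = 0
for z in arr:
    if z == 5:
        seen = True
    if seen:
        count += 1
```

Let's trace through this code step by step.

Initialize: arr = [10, 4, 7, 4, 5, 10, 8]
Initialize: seen = False
Initialize: count = 0
Entering loop: for z in arr:
After iteration 1: z = 10, seen = False, count = 0
After iteration 2: z = 4, seen = False, count = 0
After iteration 3: z = 7, seen = False, count = 0
After iteration 4: z = 4, seen = False, count = 0
After iteration 5: z = 5, seen = True, count = 1
After iteration 6: z = 10, seen = True, count = 2
After iteration 7: z = 8, seen = True, count = 3
Loop ends.

Final answer: 3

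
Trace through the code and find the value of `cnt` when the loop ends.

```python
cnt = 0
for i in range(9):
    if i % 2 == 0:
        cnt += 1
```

Let's trace through this code step by step.

Initialize: cnt = 0
Entering loop: for i in range(9):
After iteration 1: i = 0, cnt = 1
After iteration 2: i = 1, cnt = 1
After iteration 3: i = 2, cnt = 2
After iteration 4: i = 3, cnt = 2
After iteration 5: i = 4, cnt = 3
After iteration 6: i = 5, cnt = 3
After iteration 7: i = 6, cnt = 4
After iteration 8: i = 7, cnt = 4
After iteration 9: i = 8, cnt = 5
Loop ends.

Final answer: 5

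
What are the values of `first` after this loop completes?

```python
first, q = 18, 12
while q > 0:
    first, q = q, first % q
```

Let's trace through this code step by step.

Initialize: first = 18
Initialize: q = 12
Entering loop: while q > 0:
After iteration 1: first = 12, q = 6
After iteration 2: first = 6, q = 0
Loop ends.

Final answer: 6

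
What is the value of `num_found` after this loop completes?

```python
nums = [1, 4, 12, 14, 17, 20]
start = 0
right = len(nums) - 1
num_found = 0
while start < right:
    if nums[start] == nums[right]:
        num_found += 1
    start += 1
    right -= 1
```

Let's trace through this code step by step.

Initialize: nums = [1, 4, 12, 14, 17, 20]
Initialize: start = 0
Initialize: right = 5
Initialize: num_found = 0
Entering loop: while start < right:
After iteration 1: start = 1, right = 4, num_found = 0
After iteration 2: start = 2, right = 3, num_found = 0
After iteration 3: start = 3, right = 2, num_found = 0
Loop ends.

Final answer: 0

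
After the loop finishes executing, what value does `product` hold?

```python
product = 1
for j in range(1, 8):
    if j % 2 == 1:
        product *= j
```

Let's trace through this code step by step.

Initialize: product = 1
Entering loop: for j in range(1, 8):
After iteration 1: j = 1, product = 1
After iteration 2: j = 2, product = 1
After iteration 3: j = 3, product = 3
After iteration 4: j = 4, product = 3
After iteration 5: j = 5, product = 15
After iteration 6: j = 6, product = 15
After iteration 7: j = 7, product = 105
Loop ends.

Final answer: 105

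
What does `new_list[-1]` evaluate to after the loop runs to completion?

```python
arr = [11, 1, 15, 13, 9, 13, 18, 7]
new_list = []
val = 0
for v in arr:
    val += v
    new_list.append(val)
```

Let's trace through this code step by step.

Initialize: arr = [11, 1, 15, 13, 9, 13, 18, 7]
Initialize: new_list = []
Initialize: val = 0
Entering loop: for v in arr:
After iteration 1: v = 11, new_list = [11], val = 11
After iteration 2: v = 1, new_list = [11, 12], val = 12
After iteration 3: v = 15, new_list = [11, 12, 27], val = 27
After iteration 4: v = 13, new_list = [11, 12, 27, 40], val = 40
After iteration 5: v = 9, new_list = [11, 12, 27, 40, 49], val = 49
After iteration 6: v = 13, new_list = [11, 12, 27, 40, 49, 62], val = 62
After iteration 7: v = 18, new_list = [11, 12, 27, 40, 49, 62, 80], val = 80
After iteration 8: v = 7, new_list = [11, 12, 27, 40, 49, 62, 80, 87], val = 87
Loop ends.
new_list[-1] = 87

Final answer: 87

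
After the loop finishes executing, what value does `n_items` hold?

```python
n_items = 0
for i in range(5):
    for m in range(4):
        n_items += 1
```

Let's trace through this code step by step.

Initialize: n_items = 0
Entering loop: for i in range(5):
After iteration 1: i = 0, n_items = 4
After iteration 2: i = 1, n_items = 8
After iteration 3: i = 2, n_items = 12
After iteration 4: i = 3, n_items = 16
After iteration 5: i = 4, n_items = 20
Loop ends.

Final answer: 20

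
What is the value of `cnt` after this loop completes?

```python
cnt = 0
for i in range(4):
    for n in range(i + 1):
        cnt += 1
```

Let's trace through this code step by step.

Initialize: cnt = 0
Entering loop: for i in range(4):
After iteration 1: i = 0, cnt = 1, n = 0
After iteration 2: i = 1, cnt = 3, n = 1
After iteration 3: i = 2, cnt = 6, n = 2
After iteration 4: i = 3, cnt = 10, n = 3
Loop ends.

Final answer: 10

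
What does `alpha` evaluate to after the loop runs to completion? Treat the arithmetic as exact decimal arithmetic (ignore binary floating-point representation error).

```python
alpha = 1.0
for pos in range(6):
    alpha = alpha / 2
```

Let's trace through this code step by step.

Initialize: alpha = 1.0
Entering loop: for pos in range(6):
After iteration 1: pos = 0, alpha = 0.5
After iteration 2: pos = 1, alpha = 0.25
After iteration 3: pos = 2, alpha = 0.125
After iteration 4: pos = 3, alpha = 0.0625
After iteration 5: pos = 4, alpha = 0.03125
After iteration 6: pos = 5, alpha = 0.015625
Loop ends.

Final answer: 0.015625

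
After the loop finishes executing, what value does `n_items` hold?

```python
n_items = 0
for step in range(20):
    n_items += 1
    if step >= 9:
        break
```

Let's trace through this code step by step.

Initialize: n_items = 0
Entering loop: for step in range(20):
After iteration 1: step = 0, n_items = 1
After iteration 2: step = 1, n_items = 2
After iteration 3: step = 2, n_items = 3
After iteration 4: step = 3, n_items = 4
After iteration 5: step = 4, n_items = 5
After iteration 6: step = 5, n_items = 6
After iteration 7: step = 6, n_items = 7
After iteration 8: step = 7, n_items = 8
After iteration 9: step = 8, n_items = 9
After iteration 10: step = 9, n_items = 10
Loop ends.

Final answer: 10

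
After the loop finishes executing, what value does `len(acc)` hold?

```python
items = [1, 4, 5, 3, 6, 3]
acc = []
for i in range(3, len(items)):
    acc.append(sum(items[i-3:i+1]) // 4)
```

Let's trace through this code step by step.

Initialize: items = [1, 4, 5, 3, 6, 3]
Initialize: acc = []
Entering loop: for i in range(3, len(items)):
After iteration 1: i = 3, acc = [3]
After iteration 2: i = 4, acc = [3, 4]
After iteration 3: i = 5, acc = [3, 4, 4]
Loop ends.
len(acc) = 3

Final answer: 3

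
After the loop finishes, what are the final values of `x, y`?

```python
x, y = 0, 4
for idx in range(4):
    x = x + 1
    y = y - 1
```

Let's trace through this code step by step.

Initialize: x = 0
Initialize: y = 4
Entering loop: for idx in range(4):
After iteration 1: idx = 0, x = 1, y = 3
After iteration 2: idx = 1, x = 2, y = 2
After iteration 3: idx = 2, x = 3, y = 1
After iteration 4: idx = 3, x = 4, y = 0
Loop ends.

Final answer: 4, 0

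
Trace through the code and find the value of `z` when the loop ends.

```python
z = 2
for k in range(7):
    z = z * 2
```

Let's trace through this code step by step.

Initialize: z = 2
Entering loop: for k in range(7):
After iteration 1: k = 0, z = 4
After iteration 2: k = 1, z = 8
After iteration 3: k = 2, z = 16
After iteration 4: k = 3, z = 32
After iteration 5: k = 4, z = 64
After iteration 6: k = 5, z = 128
After iteration 7: k = 6, z = 256
Loop ends.

Final answer: 256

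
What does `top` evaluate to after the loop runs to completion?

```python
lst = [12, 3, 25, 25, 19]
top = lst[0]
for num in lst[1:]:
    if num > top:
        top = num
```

Let's trace through this code step by step.

Initialize: lst = [12, 3, 25, 25, 19]
Initialize: top = 12
Entering loop: for num in lst[1:]:
After iteration 1: num = 3, top = 12
After iteration 2: num = 25, top = 25
After iteration 3: num = 25, top = 25
After iteration 4: num = 19, top = 25
Loop ends.

Final answer: 25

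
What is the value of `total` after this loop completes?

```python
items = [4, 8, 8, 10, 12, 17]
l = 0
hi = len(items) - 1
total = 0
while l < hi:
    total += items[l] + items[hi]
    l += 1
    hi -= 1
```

Let's trace through this code step by step.

Initialize: items = [4, 8, 8, 10, 12, 17]
Initialize: l = 0
Initialize: hi = 5
Initialize: total = 0
Entering loop: while l < hi:
After iteration 1: l = 1, hi = 4, total = 21
After iteration 2: l = 2, hi = 3, total = 41
After iteration 3: l = 3, hi = 2, total = 59
Loop ends.

Final answer: 59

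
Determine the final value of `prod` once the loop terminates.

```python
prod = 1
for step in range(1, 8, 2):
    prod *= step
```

Let's trace through this code step by step.

Initialize: prod = 1
Entering loop: for step in range(1, 8, 2):
After iteration 1: step = 1, prod = 1
After iteration 2: step = 3, prod = 3
After iteration 3: step = 5, prod = 15
After iteration 4: step = 7, prod = 105
Loop ends.

Final answer: 105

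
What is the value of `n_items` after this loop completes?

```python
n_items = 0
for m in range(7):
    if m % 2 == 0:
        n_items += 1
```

Let's trace through this code step by step.

Initialize: n_items = 0
Entering loop: for m in range(7):
After iteration 1: m = 0, n_items = 1
After iteration 2: m = 1, n_items = 1
After iteration 3: m = 2, n_items = 2
After iteration 4: m = 3, n_items = 2
After iteration 5: m = 4, n_items = 3
After iteration 6: m = 5, n_items = 3
After iteration 7: m = 6, n_items = 4
Loop ends.

Final answer: 4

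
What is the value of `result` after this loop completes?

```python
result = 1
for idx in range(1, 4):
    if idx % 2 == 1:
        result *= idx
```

Let's trace through this code step by step.

Initialize: result = 1
Entering loop: for idx in range(1, 4):
After iteration 1: idx = 1, result = 1
After iteration 2: idx = 2, result = 1
After iteration 3: idx = 3, result = 3
Loop ends.

Final answer: 3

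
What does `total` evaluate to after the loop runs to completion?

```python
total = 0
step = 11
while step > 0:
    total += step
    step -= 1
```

Let's trace through this code step by step.

Initialize: total = 0
Initialize: step = 11
Entering loop: while step > 0:
After iteration 1: total = 11, step = 10
After iteration 2: total = 21, step = 9
After iteration 3: total = 30, step = 8
After iteration 4: total = 38, step = 7
After iteration 5: total = 45, step = 6
After iteration 6: total = 51, step = 5
After iteration 7: total = 56, step = 4
After iteration 8: total = 60, step = 3
After iteration 9: total = 63, step = 2
After iteration 10: total = 65, step = 1
After iteration 11: total = 66, step = 0
Loop ends.

Final answer: 66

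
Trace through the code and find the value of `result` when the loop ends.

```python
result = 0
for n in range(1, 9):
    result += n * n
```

Let's trace through this code step by step.

Initialize: result = 0
Entering loop: for n in range(1, 9):
After iteration 1: n = 1, result = 1
After iteration 2: n = 2, result = 5
After iteration 3: n = 3, result = 14
After iteration 4: n = 4, result = 30
After iteration 5: n = 5, result = 55
After iteration 6: n = 6, result = 91
After iteration 7: n = 7, result = 140
After iteration 8: n = 8, result = 204
Loop ends.

Final answer: 204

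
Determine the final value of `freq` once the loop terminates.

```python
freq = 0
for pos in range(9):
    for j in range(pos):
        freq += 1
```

Let's trace through this code step by step.

Initialize: freq = 0
Entering loop: for pos in range(9):
After iteration 1: pos = 0, freq = 0
After iteration 2: pos = 1, freq = 1, j = 0
After iteration 3: pos = 2, freq = 3, j = 1
After iteration 4: pos = 3, freq = 6, j = 2
After iteration 5: pos = 4, freq = 10, j = 3
After iteration 6: pos = 5, freq = 15, j = 4
After iteration 7: pos = 6, freq = 21, j = 5
After iteration 8: pos = 7, freq = 28, j = 6
After iteration 9: pos = 8, freq = 36, j = 7
Loop ends.

Final answer: 36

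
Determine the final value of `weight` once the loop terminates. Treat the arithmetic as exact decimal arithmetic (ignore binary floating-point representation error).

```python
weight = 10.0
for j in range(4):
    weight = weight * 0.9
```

Let's trace through this code step by step.

Initialize: weight = 10.0
Entering loop: for j in range(4):
After iteration 1: j = 0, weight = 9.0
After iteration 2: j = 1, weight = 8.1
After iteration 3: j = 2, weight = 7.29
After iteration 4: j = 3, weight = 6.561
Loop ends.

Final answer: 6.561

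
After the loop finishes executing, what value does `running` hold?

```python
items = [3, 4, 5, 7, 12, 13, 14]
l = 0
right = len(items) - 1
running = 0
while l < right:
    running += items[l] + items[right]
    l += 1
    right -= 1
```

Let's trace through this code step by step.

Initialize: items = [3, 4, 5, 7, 12, 13, 14]
Initialize: l = 0
Initialize: right = 6
Initialize: running = 0
Entering loop: while l < right:
After iteration 1: l = 1, right = 5, running = 17
After iteration 2: l = 2, right = 4, running = 34
After iteration 3: l = 3, right = 3, running = 51
Loop ends.

Final answer: 51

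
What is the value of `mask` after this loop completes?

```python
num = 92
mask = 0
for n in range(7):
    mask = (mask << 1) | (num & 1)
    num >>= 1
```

Let's trace through this code step by step.

Initialize: num = 92
Initialize: mask = 0
Entering loop: for n in range(7):
After iteration 1: n = 0, num = 46, mask = 0
After iteration 2: n = 1, num = 23, mask = 0
After iteration 3: n = 2, num = 11, mask = 1
After iteration 4: n = 3, num = 5, mask = 3
After iteration 5: n = 4, num = 2, mask = 7
After iteration 6: n = 5, num = 1, mask = 14
After iteration 7: n = 6, num = 0, mask = 29
Loop ends.

Final answer: 29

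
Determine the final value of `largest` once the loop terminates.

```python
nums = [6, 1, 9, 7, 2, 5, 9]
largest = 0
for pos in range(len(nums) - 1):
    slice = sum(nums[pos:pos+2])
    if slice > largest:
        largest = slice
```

Let's trace through this code step by step.

Initialize: nums = [6, 1, 9, 7, 2, 5, 9]
Initialize: largest = 0
Entering loop: for pos in range(len(nums) - 1):
After iteration 1: pos = 0, largest = 7, slice = 7
After iteration 2: pos = 1, largest = 10, slice = 10
After iteration 3: pos = 2, largest = 16, slice = 16
After iteration 4: pos = 3, largest = 16, slice = 9
After iteration 5: pos = 4, largest = 16, slice = 7
After iteration 6: pos = 5, largest = 16, slice = 14
Loop ends.

Final answer: 16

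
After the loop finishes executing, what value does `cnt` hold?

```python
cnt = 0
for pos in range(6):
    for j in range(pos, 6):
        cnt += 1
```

Let's trace through this code step by step.

Initialize: cnt = 0
Entering loop: for pos in range(6):
After iteration 1: pos = 0, cnt = 6
After iteration 2: pos = 1, cnt = 11
After iteration 3: pos = 2, cnt = 15
After iteration 4: pos = 3, cnt = 18
After iteration 5: pos = 4, cnt = 20
After iteration 6: pos = 5, cnt = 21
Loop ends.

Final answer: 21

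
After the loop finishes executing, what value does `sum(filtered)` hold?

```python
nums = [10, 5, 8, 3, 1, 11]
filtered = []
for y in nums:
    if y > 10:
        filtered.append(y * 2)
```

Let's trace through this code step by step.

Initialize: nums = [10, 5, 8, 3, 1, 11]
Initialize: filtered = []
Entering loop: for y in nums:
After iteration 1: y = 10, filtered = []
After iteration 2: y = 5, filtered = []
After iteration 3: y = 8, filtered = []
After iteration 4: y = 3, filtered = []
After iteration 5: y = 1, filtered = []
After iteration 6: y = 11, filtered = [22]
Loop ends.
sum(filtered) = 22

Final answer: 22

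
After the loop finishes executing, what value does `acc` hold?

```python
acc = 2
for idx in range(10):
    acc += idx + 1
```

Let's trace through this code step by step.

Initialize: acc = 2
Entering loop: for idx in range(10):
After iteration 1: idx = 0, acc = 3
After iteration 2: idx = 1, acc = 5
After iteration 3: idx = 2, acc = 8
After iteration 4: idx = 3, acc = 12
After iteration 5: idx = 4, acc = 17
After iteration 6: idx = 5, acc = 23
After iteration 7: idx = 6, acc = 30
After iteration 8: idx = 7, acc = 38
After iteration 9: idx = 8, acc = 47
After iteration 10: idx = 9, acc = 57
Loop ends.

Final answer: 57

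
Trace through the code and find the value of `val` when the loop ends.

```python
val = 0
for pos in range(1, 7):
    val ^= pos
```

Let's trace through this code step by step.

Initialize: val = 0
Entering loop: for pos in range(1, 7):
After iteration 1: pos = 1, val = 1
After iteration 2: pos = 2, val = 3
After iteration 3: pos = 3, val = 0
After iteration 4: pos = 4, val = 4
After iteration 5: pos = 5, val = 1
After iteration 6: pos = 6, val = 7
Loop ends.

Final answer: 7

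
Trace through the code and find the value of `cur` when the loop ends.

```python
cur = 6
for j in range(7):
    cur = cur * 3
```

Let's trace through this code step by step.

Initialize: cur = 6
Entering loop: for j in range(7):
After iteration 1: j = 0, cur = 18
After iteration 2: j = 1, cur = 54
After iteration 3: j = 2, cur = 162
After iteration 4: j = 3, cur = 486
After iteration 5: j = 4, cur = 1458
After iteration 6: j = 5, cur = 4374
After iteration 7: j = 6, cur = 13122
Loop ends.

Final answer: 13122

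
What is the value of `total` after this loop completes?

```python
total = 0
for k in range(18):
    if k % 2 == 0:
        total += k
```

Let's trace through this code step by step.

Initialize: total = 0
Entering loop: for k in range(18):
After iteration 1: k = 0, total = 0
After iteration 2: k = 1, total = 0
After iteration 3: k = 2, total = 2
After iteration 4: k = 3, total = 2
After iteration 5: k = 4, total = 6
After iteration 6: k = 5, total = 6
After iteration 7: k = 6, total = 12
After iteration 8: k = 7, total = 12
After iteration 9: k = 8, total = 20
After iteration 10: k = 9, total = 20
After iteration 11: k = 10, total = 30
After iteration 12: k = 11, total = 30
After iteration 13: k = 12, total = 42
After iteration 14: k = 13, total = 42
After iteration 15: k = 14, total = 56
After iteration 16: k = 15, total = 56
After iteration 17: k = 16, total = 72
After iteration 18: k = 17, total = 72
Loop ends.

Final answer: 72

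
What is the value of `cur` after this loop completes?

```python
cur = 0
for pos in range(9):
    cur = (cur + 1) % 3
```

Let's trace through this code step by step.

Initialize: cur = 0
Entering loop: for pos in range(9):
After iteration 1: pos = 0, cur = 1
After iteration 2: pos = 1, cur = 2
After iteration 3: pos = 2, cur = 0
After iteration 4: pos = 3, cur = 1
After iteration 5: pos = 4, cur = 2
After iteration 6: pos = 5, cur = 0
After iteration 7: pos = 6, cur = 1
After iteration 8: pos = 7, cur = 2
After iteration 9: pos = 8, cur = 0
Loop ends.

Final answer: 0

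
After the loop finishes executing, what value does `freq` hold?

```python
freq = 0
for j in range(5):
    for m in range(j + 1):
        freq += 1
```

Let's trace through this code step by step.

Initialize: freq = 0
Entering loop: for j in range(5):
After iteration 1: j = 0, freq = 1, m = 0
After iteration 2: j = 1, freq = 3, m = 1
After iteration 3: j = 2, freq = 6, m = 2
After iteration 4: j = 3, freq = 10, m = 3
After iteration 5: j = 4, freq = 15, m = 4
Loop ends.

Final answer: 15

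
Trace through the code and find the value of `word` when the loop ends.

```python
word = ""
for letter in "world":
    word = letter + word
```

Let's trace through this code step by step.

Initialize: word = ''
Entering loop: for letter in "world":
After iteration 1: letter = 'w', word = 'w'
After iteration 2: letter = 'o', word = 'ow'
After iteration 3: letter = 'r', word = 'row'
After iteration 4: letter = 'l', word = 'lrow'
After iteration 5: letter = 'd', word = 'dlrow'
Loop ends.

Final answer: 'dlrow'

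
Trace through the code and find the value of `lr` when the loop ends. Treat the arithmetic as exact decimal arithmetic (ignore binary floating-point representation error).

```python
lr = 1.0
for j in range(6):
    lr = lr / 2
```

Let's trace through this code step by step.

Initialize: lr = 1.0
Entering loop: for j in range(6):
After iteration 1: j = 0, lr = 0.5
After iteration 2: j = 1, lr = 0.25
After iteration 3: j = 2, lr = 0.125
After iteration 4: j = 3, lr = 0.0625
After iteration 5: j = 4, lr = 0.03125
After iteration 6: j = 5, lr = 0.015625
Loop ends.

Final answer: 0.015625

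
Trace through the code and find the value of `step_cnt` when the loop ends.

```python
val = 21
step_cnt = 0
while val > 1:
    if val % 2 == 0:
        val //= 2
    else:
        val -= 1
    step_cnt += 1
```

Let's trace through this code step by step.

Initialize: val = 21
Initialize: step_cnt = 0
Entering loop: while val > 1:
After iteration 1: val = 20, step_cnt = 1
After iteration 2: val = 10, step_cnt = 2
After iteration 3: val = 5, step_cnt = 3
After iteration 4: val = 4, step_cnt = 4
After iteration 5: val = 2, step_cnt = 5
After iteration 6: val = 1, step_cnt = 6
Loop ends.

Final answer: 6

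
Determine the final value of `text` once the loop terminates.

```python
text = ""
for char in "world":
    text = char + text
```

Let's trace through this code step by step.

Initialize: text = ''
Entering loop: for char in "world":
After iteration 1: char = 'w', text = 'w'
After iteration 2: char = 'o', text = 'ow'
After iteration 3: char = 'r', text = 'row'
After iteration 4: char = 'l', text = 'lrow'
After iteration 5: char = 'd', text = 'dlrow'
Loop ends.

Final answer: 'dlrow'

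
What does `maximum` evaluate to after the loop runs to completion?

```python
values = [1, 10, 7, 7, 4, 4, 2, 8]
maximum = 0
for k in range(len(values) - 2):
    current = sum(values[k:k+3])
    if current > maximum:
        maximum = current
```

Let's trace through this code step by step.

Initialize: values = [1, 10, 7, 7, 4, 4, 2, 8]
Initialize: maximum = 0
Entering loop: for k in range(len(values) - 2):
After iteration 1: k = 0, maximum = 18, current = 18
After iteration 2: k = 1, maximum = 24, current = 24
After iteration 3: k = 2, maximum = 24, current = 18
After iteration 4: k = 3, maximum = 24, current = 15
After iteration 5: k = 4, maximum = 24, current = 10
After iteration 6: k = 5, maximum = 24, current = 14
Loop ends.

Final answer: 24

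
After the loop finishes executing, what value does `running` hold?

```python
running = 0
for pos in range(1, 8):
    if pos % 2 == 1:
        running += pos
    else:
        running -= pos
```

Let's trace through this code step by step.

Initialize: running = 0
Entering loop: for pos in range(1, 8):
After iteration 1: pos = 1, running = 1
After iteration 2: pos = 2, running = -1
After iteration 3: pos = 3, running = 2
After iteration 4: pos = 4, running = -2
After iteration 5: pos = 5, running = 3
After iteration 6: pos = 6, running = -3
After iteration 7: pos = 7, running = 4
Loop ends.

Final answer: 4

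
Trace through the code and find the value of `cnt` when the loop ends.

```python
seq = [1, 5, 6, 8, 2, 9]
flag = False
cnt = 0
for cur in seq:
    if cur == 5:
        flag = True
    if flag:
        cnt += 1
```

Let's trace through this code step by step.

Initialize: seq = [1, 5, 6, 8, 2, 9]
Initialize: flag = False
Initialize: cnt = 0
Entering loop: for cur in seq:
After iteration 1: cur = 1, flag = False, cnt = 0
After iteration 2: cur = 5, flag = True, cnt = 1
After iteration 3: cur = 6, flag = True, cnt = 2
After iteration 4: cur = 8, flag = True, cnt = 3
After iteration 5: cur = 2, flag = True, cnt = 4
After iteration 6: cur = 9, flag = True, cnt = 5
Loop ends.

Final answer: 5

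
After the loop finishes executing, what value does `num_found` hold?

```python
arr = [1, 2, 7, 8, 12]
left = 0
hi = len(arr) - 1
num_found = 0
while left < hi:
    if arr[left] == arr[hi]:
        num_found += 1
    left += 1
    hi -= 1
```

Let's trace through this code step by step.

Initialize: arr = [1, 2, 7, 8, 12]
Initialize: left = 0
Initialize: hi = 4
Initialize: num_found = 0
Entering loop: while left < hi:
After iteration 1: left = 1, hi = 3, num_found = 0
After iteration 2: left = 2, hi = 2, num_found = 0
Loop ends.

Final answer: 0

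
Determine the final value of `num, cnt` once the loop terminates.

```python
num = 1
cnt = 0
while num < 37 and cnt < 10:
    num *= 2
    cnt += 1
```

Let's trace through this code step by step.

Initialize: num = 1
Initialize: cnt = 0
Entering loop: while num < 37 and cnt < 10:
After iteration 1: num = 2, cnt = 1
After iteration 2: num = 4, cnt = 2
After iteration 3: num = 8, cnt = 3
After iteration 4: num = 16, cnt = 4
After iteration 5: num = 32, cnt = 5
After iteration 6: num = 64, cnt = 6
Loop ends.

Final answer: 64, 6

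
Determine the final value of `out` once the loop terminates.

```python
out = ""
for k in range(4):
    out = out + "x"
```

Let's trace through this code step by step.

Initialize: out = ''
Entering loop: for k in range(4):
After iteration 1: k = 0, out = 'x'
After iteration 2: k = 1, out = 'xx'
After iteration 3: k = 2, out = 'xxx'
After iteration 4: k = 3, out = 'xxxx'
Loop ends.

Final answer: 'xxxx'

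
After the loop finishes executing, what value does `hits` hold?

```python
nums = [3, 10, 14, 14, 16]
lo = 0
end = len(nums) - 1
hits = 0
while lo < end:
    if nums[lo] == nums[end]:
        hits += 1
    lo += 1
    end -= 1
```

Let's trace through this code step by step.

Initialize: nums = [3, 10, 14, 14, 16]
Initialize: lo = 0
Initialize: end = 4
Initialize: hits = 0
Entering loop: while lo < end:
After iteration 1: lo = 1, end = 3, hits = 0
After iteration 2: lo = 2, end = 2, hits = 0
Loop ends.

Final answer: 0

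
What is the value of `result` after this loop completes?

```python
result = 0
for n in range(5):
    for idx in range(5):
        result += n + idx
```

Let's trace through this code step by step.

Initialize: result = 0
Entering loop: for n in range(5):
After iteration 1: n = 0, result = 10
After iteration 2: n = 1, result = 25
After iteration 3: n = 2, result = 45
After iteration 4: n = 3, result = 70
After iteration 5: n = 4, result = 100
Loop ends.

Final answer: 100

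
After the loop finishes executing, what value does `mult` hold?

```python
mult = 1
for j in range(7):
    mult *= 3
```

Let's trace through this code step by step.

Initialize: mult = 1
Entering loop: for j in range(7):
After iteration 1: j = 0, mult = 3
After iteration 2: j = 1, mult = 9
After iteration 3: j = 2, mult = 27
After iteration 4: j = 3, mult = 81
After iteration 5: j = 4, mult = 243
After iteration 6: j = 5, mult = 729
After iteration 7: j = 6, mult = 2187
Loop ends.

Final answer: 2187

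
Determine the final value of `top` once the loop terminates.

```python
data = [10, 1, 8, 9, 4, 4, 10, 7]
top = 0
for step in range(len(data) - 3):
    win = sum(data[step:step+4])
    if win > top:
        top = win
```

Let's trace through this code step by step.

Initialize: data = [10, 1, 8, 9, 4, 4, 10, 7]
Initialize: top = 0
Entering loop: for step in range(len(data) - 3):
After iteration 1: step = 0, top = 28, win = 28
After iteration 2: step = 1, top = 28, win = 22
After iteration 3: step = 2, top = 28, win = 25
After iteration 4: step = 3, top = 28, win = 27
After iteration 5: step = 4, top = 28, win = 25
Loop ends.

Final answer: 28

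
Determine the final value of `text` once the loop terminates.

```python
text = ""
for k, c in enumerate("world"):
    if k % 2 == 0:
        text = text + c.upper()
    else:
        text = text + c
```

Let's trace through this code step by step.

Initialize: text = ''
Entering loop: for k, c in enumerate("world"):
After iteration 1: k = 0, c = 'w', text = 'W'
After iteration 2: k = 1, c = 'o', text = 'Wo'
After iteration 3: k = 2, c = 'r', text = 'WoR'
After iteration 4: k = 3, c = 'l', text = 'WoRl'
After iteration 5: k = 4, c = 'd', text = 'WoRlD'
Loop ends.

Final answer: 'WoRlD'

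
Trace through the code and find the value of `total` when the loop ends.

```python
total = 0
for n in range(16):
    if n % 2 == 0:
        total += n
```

Let's trace through this code step by step.

Initialize: total = 0
Entering loop: for n in range(16):
After iteration 1: n = 0, total = 0
After iteration 2: n = 1, total = 0
After iteration 3: n = 2, total = 2
After iteration 4: n = 3, total = 2
After iteration 5: n = 4, total = 6
After iteration 6: n = 5, total = 6
After iteration 7: n = 6, total = 12
After iteration 8: n = 7, total = 12
After iteration 9: n = 8, total = 20
After iteration 10: n = 9, total = 20
After iteration 11: n = 10, total = 30
After iteration 12: n = 11, total = 30
After iteration 13: n = 12, total = 42
After iteration 14: n = 13, total = 42
After iteration 15: n = 14, total = 56
After iteration 16: n = 15, total = 56
Loop ends.

Final answer: 56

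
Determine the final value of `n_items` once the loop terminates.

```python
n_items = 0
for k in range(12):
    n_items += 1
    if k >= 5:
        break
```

Let's trace through this code step by step.

Initialize: n_items = 0
Entering loop: for k in range(12):
After iteration 1: k = 0, n_items = 1
After iteration 2: k = 1, n_items = 2
After iteration 3: k = 2, n_items = 3
After iteration 4: k = 3, n_items = 4
After iteration 5: k = 4, n_items = 5
After iteration 6: k = 5, n_items = 6
Loop ends.

Final answer: 6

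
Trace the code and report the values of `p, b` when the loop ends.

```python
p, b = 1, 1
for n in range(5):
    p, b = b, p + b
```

Let's trace through this code step by step.

Initialize: p = 1
Initialize: b = 1
Entering loop: for n in range(5):
After iteration 1: n = 0, p = 1, b = 2
After iteration 2: n = 1, p = 2, b = 3
After iteration 3: n = 2, p = 3, b = 5
After iteration 4: n = 3, p = 5, b = 8
After iteration 5: n = 4, p = 8, b = 13
Loop ends.

Final answer: 8, 13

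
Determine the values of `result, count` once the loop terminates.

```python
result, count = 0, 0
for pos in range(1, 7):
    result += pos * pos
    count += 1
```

Let's trace through this code step by step.

Initialize: result = 0
Initialize: count = 0
Entering loop: for pos in range(1, 7):
After iteration 1: pos = 1, result = 1, count = 1
After iteration 2: pos = 2, result = 5, count = 2
After iteration 3: pos = 3, result = 14, count = 3
After iteration 4: pos = 4, result = 30, count = 4
After iteration 5: pos = 5, result = 55, count = 5
After iteration 6: pos = 6, result = 91, count = 6
Loop ends.

Final answer: 91, 6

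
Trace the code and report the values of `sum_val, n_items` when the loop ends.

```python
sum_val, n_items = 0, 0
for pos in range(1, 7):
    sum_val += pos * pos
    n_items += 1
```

Let's trace through this code step by step.

Initialize: sum_val = 0
Initialize: n_items = 0
Entering loop: for pos in range(1, 7):
After iteration 1: pos = 1, sum_val = 1, n_items = 1
After iteration 2: pos = 2, sum_val = 5, n_items = 2
After iteration 3: pos = 3, sum_val = 14, n_items = 3
After iteration 4: pos = 4, sum_val = 30, n_items = 4
After iteration 5: pos = 5, sum_val = 55, n_items = 5
After iteration 6: pos = 6, sum_val = 91, n_items = 6
Loop ends.

Final answer: 91, 6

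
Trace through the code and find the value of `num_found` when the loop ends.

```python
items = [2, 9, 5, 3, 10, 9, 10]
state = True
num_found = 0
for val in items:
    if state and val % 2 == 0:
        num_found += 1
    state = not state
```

Let's trace through this code step by step.

Initialize: items = [2, 9, 5, 3, 10, 9, 10]
Initialize: state = True
Initialize: num_found = 0
Entering loop: for val in items:
After iteration 1: val = 2, state = False, num_found = 1
After iteration 2: val = 9, state = True, num_found = 1
After iteration 3: val = 5, state = False, num_found = 1
After iteration 4: val = 3, state = True, num_found = 1
After iteration 5: val = 10, state = False, num_found = 2
After iteration 6: val = 9, state = True, num_found = 2
After iteration 7: val = 10, state = False, num_found = 3
Loop ends.

Final answer: 3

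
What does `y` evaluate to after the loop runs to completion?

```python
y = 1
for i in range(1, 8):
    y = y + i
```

Let's trace through this code step by step.

Initialize: y = 1
Entering loop: for i in range(1, 8):
After iteration 1: i = 1, y = 2
After iteration 2: i = 2, y = 4
After iteration 3: i = 3, y = 7
After iteration 4: i = 4, y = 11
After iteration 5: i = 5, y = 16
After iteration 6: i = 6, y = 22
After iteration 7: i = 7, y = 29
Loop ends.

Final answer: 29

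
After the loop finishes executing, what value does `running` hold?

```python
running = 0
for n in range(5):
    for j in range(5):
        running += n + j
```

Let's trace through this code step by step.

Initialize: running = 0
Entering loop: for n in range(5):
After iteration 1: n = 0, running = 10
After iteration 2: n = 1, running = 25
After iteration 3: n = 2, running = 45
After iteration 4: n = 3, running = 70
After iteration 5: n = 4, running = 100
Loop ends.

Final answer: 100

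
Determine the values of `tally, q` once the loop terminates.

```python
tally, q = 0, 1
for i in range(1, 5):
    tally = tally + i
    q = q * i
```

Let's trace through this code step by step.

Initialize: tally = 0
Initialize: q = 1
Entering loop: for i in range(1, 5):
After iteration 1: i = 1, tally = 1, q = 1
After iteration 2: i = 2, tally = 3, q = 2
After iteration 3: i = 3, tally = 6, q = 6
After iteration 4: i = 4, tally = 10, q = 24
Loop ends.

Final answer: 10, 24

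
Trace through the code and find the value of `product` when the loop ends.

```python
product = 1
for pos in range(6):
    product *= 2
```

Let's trace through this code step by step.

Initialize: product = 1
Entering loop: for pos in range(6):
After iteration 1: pos = 0, product = 2
After iteration 2: pos = 1, product = 4
After iteration 3: pos = 2, product = 8
After iteration 4: pos = 3, product = 16
After iteration 5: pos = 4, product = 32
After iteration 6: pos = 5, product = 64
Loop ends.

Final answer: 64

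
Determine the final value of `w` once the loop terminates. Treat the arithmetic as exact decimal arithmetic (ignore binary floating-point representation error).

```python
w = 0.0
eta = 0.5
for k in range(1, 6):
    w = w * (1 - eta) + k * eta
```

Let's trace through this code step by step.

Initialize: w = 0.0
Initialize: eta = 0.5
Entering loop: for k in range(1, 6):
After iteration 1: k = 1, w = 0.5
After iteration 2: k = 2, w = 1.25
After iteration 3: k = 3, w = 2.125
After iteration 4: k = 4, w = 3.0625
After iteration 5: k = 5, w = 4.03125
Loop ends.

Final answer: 4.03125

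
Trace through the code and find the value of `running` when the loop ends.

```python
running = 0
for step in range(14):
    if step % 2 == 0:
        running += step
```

Let's trace through this code step by step.

Initialize: running = 0
Entering loop: for step in range(14):
After iteration 1: step = 0, running = 0
After iteration 2: step = 1, running = 0
After iteration 3: step = 2, running = 2
After iteration 4: step = 3, running = 2
After iteration 5: step = 4, running = 6
After iteration 6: step = 5, running = 6
After iteration 7: step = 6, running = 12
After iteration 8: step = 7, running = 12
After iteration 9: step = 8, running = 20
After iteration 10: step = 9, running = 20
After iteration 11: step = 10, running = 30
After iteration 12: step = 11, running = 30
After iteration 13: step = 12, running = 42
After iteration 14: step = 13, running = 42
Loop ends.

Final answer: 42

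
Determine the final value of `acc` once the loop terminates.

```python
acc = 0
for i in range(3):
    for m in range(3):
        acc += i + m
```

Let's trace through this code step by step.

Initialize: acc = 0
Entering loop: for i in range(3):
After iteration 1: i = 0, acc = 3
After iteration 2: i = 1, acc = 9
After iteration 3: i = 2, acc = 18
Loop ends.

Final answer: 18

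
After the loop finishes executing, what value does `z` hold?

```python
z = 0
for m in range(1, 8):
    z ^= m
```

Let's trace through this code step by step.

Initialize: z = 0
Entering loop: for m in range(1, 8):
After iteration 1: m = 1, z = 1
After iteration 2: m = 2, z = 3
After iteration 3: m = 3, z = 0
After iteration 4: m = 4, z = 4
After iteration 5: m = 5, z = 1
After iteration 6: m = 6, z = 7
After iteration 7: m = 7, z = 0
Loop ends.

Final answer: 0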